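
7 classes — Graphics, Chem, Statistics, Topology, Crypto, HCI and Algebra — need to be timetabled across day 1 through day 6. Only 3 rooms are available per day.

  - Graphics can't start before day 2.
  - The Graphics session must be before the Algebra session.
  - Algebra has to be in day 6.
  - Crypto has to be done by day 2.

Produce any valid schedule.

Topology=day 2; Crypto=day 1; Statistics=day 1; Algebra=day 6; Chem=day 1; Graphics=day 2; HCI=day 2

Checking: Graphics(day 2) before Algebra(day 6); Graphics=day 2 in [day 2,day 6]; Crypto=day 1 in [day 1,day 2]; Algebra=day 6 in [day 6,day 6]; max 3 per day (cap 3).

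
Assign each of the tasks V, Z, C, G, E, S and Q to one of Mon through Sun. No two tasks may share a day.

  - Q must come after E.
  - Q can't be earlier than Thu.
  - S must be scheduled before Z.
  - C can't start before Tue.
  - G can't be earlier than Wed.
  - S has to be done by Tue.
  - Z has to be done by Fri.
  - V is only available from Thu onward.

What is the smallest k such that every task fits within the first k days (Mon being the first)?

7

The precedence chain requires at least 2 distinct days.
With at most 1 per day and 7 tasks, at least 7 days are needed.
V can't be placed before Thu — that is day 4 counting from Mon — so the schedule must run through at least 4 days.
7 works (last occupied day: Sun): for example G=Sat; C=Sun; S=Mon; Q=Thu; V=Fri; Z=Tue; E=Wed.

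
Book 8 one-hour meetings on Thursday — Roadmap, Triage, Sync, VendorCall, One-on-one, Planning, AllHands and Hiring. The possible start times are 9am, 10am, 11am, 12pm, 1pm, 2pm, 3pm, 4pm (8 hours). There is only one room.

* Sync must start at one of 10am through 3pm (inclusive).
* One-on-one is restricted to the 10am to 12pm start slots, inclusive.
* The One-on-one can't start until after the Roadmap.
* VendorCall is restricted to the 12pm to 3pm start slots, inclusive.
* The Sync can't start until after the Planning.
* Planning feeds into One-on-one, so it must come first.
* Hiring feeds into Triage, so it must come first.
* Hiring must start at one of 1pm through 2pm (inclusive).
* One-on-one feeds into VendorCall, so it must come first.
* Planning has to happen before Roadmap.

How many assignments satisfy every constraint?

Splitting on Roadmap: it can be 10am (29), 11am (15). Listing each branch's schedules as (Triage, Sync, VendorCall, One-on-one, Planning, AllHands, Hiring):
Roadmap=10am: (2pm,11am,3pm,12pm,9am,4pm,1pm) (2pm,12pm,3pm,11am,9am,4pm,1pm) (2pm,3pm,12pm,11am,9am,4pm,1pm) (3pm,11am,1pm,12pm,9am,4pm,2pm) (3pm,11am,2pm,12pm,9am,4pm,1pm) (3pm,12pm,1pm,11am,9am,4pm,2pm) (3pm,12pm,2pm,11am,9am,4pm,1pm) (3pm,1pm,12pm,11am,9am,4pm,2pm) (3pm,2pm,12pm,11am,9am,4pm,1pm) (4pm,11am,1pm,12pm,9am,3pm,2pm) (4pm,11am,2pm,12pm,9am,3pm,1pm) (4pm,11am,3pm,12pm,9am,1pm,2pm) (4pm,11am,3pm,12pm,9am,2pm,1pm) (4pm,12pm,1pm,11am,9am,3pm,2pm) (4pm,12pm,2pm,11am,9am,3pm,1pm) (4pm,12pm,3pm,11am,9am,1pm,2pm) (4pm,12pm,3pm,11am,9am,2pm,1pm) (4pm,1pm,12pm,11am,9am,3pm,2pm) (4pm,1pm,3pm,11am,9am,12pm,2pm) (4pm,1pm,3pm,12pm,9am,11am,2pm) (4pm,2pm,12pm,11am,9am,3pm,1pm) (4pm,2pm,3pm,11am,9am,12pm,1pm) (4pm,2pm,3pm,12pm,9am,11am,1pm) (4pm,3pm,12pm,11am,9am,1pm,2pm) (4pm,3pm,12pm,11am,9am,2pm,1pm) (4pm,3pm,1pm,11am,9am,12pm,2pm) (4pm,3pm,1pm,12pm,9am,11am,2pm) (4pm,3pm,2pm,11am,9am,12pm,1pm) (4pm,3pm,2pm,12pm,9am,11am,1pm) — 29.
Roadmap=11am: (2pm,10am,3pm,12pm,9am,4pm,1pm) (3pm,10am,1pm,12pm,9am,4pm,2pm) (3pm,10am,2pm,12pm,9am,4pm,1pm) (4pm,10am,1pm,12pm,9am,3pm,2pm) (4pm,10am,2pm,12pm,9am,3pm,1pm) (4pm,10am,3pm,12pm,9am,1pm,2pm) (4pm,10am,3pm,12pm,9am,2pm,1pm) (4pm,1pm,3pm,12pm,9am,10am,2pm) (4pm,1pm,3pm,12pm,10am,9am,2pm) (4pm,2pm,3pm,12pm,9am,10am,1pm) (4pm,2pm,3pm,12pm,10am,9am,1pm) (4pm,3pm,1pm,12pm,9am,10am,2pm) (4pm,3pm,1pm,12pm,10am,9am,2pm) (4pm,3pm,2pm,12pm,9am,10am,1pm) (4pm,3pm,2pm,12pm,10am,9am,1pm) — 15.
Summing: 29 + 15 = 44.

44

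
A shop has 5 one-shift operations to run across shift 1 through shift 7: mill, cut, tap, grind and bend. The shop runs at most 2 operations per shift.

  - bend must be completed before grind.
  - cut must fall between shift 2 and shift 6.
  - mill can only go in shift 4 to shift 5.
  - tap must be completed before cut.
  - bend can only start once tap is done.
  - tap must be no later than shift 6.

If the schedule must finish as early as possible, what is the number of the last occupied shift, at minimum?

4

The precedence chain requires at least 3 distinct shifts.
With at most 2 per shift and 5 operations, at least 3 shifts are needed.
mill can't be placed before shift 4, so the schedule must run through at least shift 4.
4 works (last occupied shift: shift 4): for example cut in shift 2; tap in shift 1; bend in shift 2; mill in shift 4; grind in shift 3.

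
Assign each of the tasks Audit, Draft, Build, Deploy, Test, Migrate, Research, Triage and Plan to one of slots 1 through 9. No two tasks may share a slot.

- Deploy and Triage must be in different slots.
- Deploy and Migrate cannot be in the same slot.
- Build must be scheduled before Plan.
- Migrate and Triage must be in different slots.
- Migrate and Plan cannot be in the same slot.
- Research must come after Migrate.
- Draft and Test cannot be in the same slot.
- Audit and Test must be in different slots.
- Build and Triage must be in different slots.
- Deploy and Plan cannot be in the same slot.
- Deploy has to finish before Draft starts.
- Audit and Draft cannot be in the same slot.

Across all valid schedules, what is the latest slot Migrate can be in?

8

Downstream work caps Migrate at 8.
Migrate at 8 is achievable: Research -> 9; Draft -> 2; Deploy -> 1; Audit -> 5; Migrate -> 8; Test -> 6; Plan -> 4; Triage -> 7; Build -> 3.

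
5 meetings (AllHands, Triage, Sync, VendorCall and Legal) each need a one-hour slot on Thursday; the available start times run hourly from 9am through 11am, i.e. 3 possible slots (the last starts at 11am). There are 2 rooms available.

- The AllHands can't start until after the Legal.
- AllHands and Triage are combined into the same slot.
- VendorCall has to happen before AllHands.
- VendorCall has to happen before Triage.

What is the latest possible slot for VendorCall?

Downstream work caps VendorCall at 10am.
VendorCall at 10am is achievable: AllHands in 11am, Sync in 9am, Triage in 11am, Legal in 9am, VendorCall in 10am.

10am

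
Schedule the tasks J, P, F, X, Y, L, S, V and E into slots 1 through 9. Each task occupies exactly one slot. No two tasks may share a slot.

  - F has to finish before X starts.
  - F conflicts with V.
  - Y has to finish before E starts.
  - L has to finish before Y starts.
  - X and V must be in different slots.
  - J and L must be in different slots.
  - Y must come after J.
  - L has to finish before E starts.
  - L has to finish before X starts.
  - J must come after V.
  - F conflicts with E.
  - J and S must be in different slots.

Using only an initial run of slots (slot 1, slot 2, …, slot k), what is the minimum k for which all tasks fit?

9

The precedence chain requires at least 4 distinct slots.
With at most 1 per slot and 9 tasks, at least 9 slots are needed.
9 works (last occupied slot: 9): for example L=1, Y=4, P=8, J=3, F=5, E=7, X=6, V=2, S=9.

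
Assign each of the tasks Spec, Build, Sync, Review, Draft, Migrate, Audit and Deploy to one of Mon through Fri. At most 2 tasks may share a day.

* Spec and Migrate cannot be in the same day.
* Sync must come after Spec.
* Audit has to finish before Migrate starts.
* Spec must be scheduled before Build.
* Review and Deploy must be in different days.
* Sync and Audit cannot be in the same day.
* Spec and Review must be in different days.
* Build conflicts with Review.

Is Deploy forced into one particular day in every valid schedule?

No

Deploy can be Mon (e.g. Review -> Wed, Draft -> Thu, Sync -> Tue, Migrate -> Thu, Build -> Tue, Deploy -> Mon, Audit -> Wed, Spec -> Mon) or Tue (e.g. Audit=Mon; Review=Thu; Draft=Thu; Spec=Mon; Deploy=Tue; Build=Tue; Sync=Wed; Migrate=Wed).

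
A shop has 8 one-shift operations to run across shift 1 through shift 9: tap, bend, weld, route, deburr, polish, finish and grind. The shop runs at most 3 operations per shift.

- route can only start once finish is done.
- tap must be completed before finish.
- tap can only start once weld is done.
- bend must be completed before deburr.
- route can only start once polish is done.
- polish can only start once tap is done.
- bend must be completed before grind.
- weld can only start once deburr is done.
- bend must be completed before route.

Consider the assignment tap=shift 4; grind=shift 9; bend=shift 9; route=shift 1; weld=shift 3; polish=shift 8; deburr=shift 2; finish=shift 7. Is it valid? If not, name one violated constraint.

No — it violates: bend must be completed before route

weld can only start once deburr is done — holds.
bend must be completed before deburr — violated.
route can only start once finish is done — violated.
tap must be completed before finish — holds.
polish can only start once tap is done — holds.
The shop runs at most 3 operations per shift — holds.
route can only start once polish is done — violated.
tap can only start once weld is done — holds.
bend must be completed before route — violated.
bend must be completed before grind — violated.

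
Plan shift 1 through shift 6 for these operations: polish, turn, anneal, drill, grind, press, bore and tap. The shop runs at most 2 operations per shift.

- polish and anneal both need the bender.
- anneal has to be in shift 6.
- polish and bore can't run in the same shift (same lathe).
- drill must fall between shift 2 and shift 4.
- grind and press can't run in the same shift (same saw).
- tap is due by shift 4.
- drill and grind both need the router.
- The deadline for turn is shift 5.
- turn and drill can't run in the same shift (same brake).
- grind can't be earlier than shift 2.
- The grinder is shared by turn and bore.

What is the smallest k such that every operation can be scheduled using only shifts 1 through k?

With at most 2 per shift and 8 operations, at least 4 shifts are needed.
anneal can't be placed before shift 6, so the schedule must run through at least shift 6.
6 works (last occupied shift: shift 6): for example grind -> shift 3; anneal -> shift 6; press -> shift 4; polish -> shift 2; drill -> shift 2; turn -> shift 1; bore -> shift 3; tap -> shift 1.

6 shifts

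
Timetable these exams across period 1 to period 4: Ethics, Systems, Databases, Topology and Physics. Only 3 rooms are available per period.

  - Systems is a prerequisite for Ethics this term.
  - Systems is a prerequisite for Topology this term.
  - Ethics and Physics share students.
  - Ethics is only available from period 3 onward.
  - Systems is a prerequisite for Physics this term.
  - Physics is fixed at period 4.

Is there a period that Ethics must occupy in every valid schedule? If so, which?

period 3

Ethics's window is period 3–period 4.
Physics is fixed at period 4, and Ethics can't share a period with Physics.
So Ethics must be period 3.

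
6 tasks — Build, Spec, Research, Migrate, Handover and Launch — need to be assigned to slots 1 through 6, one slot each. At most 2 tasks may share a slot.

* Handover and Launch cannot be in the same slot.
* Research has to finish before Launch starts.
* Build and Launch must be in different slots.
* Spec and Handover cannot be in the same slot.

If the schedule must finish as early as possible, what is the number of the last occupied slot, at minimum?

The precedence chain requires at least 2 distinct slots.
With at most 2 per slot and 6 tasks, at least 3 slots are needed.
3 works (last occupied slot: 3): for example Migrate=3; Build=1; Spec=2; Handover=3; Launch=2; Research=1.

slot 3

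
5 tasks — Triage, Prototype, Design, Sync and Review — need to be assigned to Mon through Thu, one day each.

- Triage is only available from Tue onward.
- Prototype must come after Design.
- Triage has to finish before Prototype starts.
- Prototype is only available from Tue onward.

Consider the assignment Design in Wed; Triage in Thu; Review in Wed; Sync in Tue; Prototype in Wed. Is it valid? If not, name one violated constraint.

Invalid. Triage has to finish before Prototype starts.

Triage is only available from Tue onward — holds.
Triage has to finish before Prototype starts — violated.
Prototype is only available from Tue onward — holds.
Prototype must come after Design — violated.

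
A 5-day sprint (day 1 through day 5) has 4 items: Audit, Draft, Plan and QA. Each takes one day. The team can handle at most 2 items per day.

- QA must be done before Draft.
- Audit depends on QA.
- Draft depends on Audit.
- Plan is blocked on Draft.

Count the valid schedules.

Splitting on Audit: it can be day 2 (3), day 3 (2). Listing each branch's schedules as (Draft, Plan, QA) by day number:
Audit=day 2: (3,4,1) (3,5,1) (4,5,1) — 3.
Audit=day 3: (4,5,1) (4,5,2) — 2.
Summing: 3 + 2 = 5.

5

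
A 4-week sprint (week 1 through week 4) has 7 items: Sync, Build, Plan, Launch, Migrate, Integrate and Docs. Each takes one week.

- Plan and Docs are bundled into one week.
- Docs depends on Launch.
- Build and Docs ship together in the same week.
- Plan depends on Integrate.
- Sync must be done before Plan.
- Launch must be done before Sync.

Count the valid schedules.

44

Splitting on Sync: it can be week 2 (20), week 3 (24). Listing each branch's schedules as (Build, Plan, Launch, Migrate, Integrate, Docs) by week number:
Sync=week 2: (3,3,1,1,1,3) (3,3,1,1,2,3) (3,3,1,2,1,3) (3,3,1,2,2,3) (3,3,1,3,1,3) (3,3,1,3,2,3) (3,3,1,4,1,3) (3,3,1,4,2,3) (4,4,1,1,1,4) (4,4,1,1,2,4) (4,4,1,1,3,4) (4,4,1,2,1,4) (4,4,1,2,2,4) (4,4,1,2,3,4) (4,4,1,3,1,4) (4,4,1,3,2,4) (4,4,1,3,3,4) (4,4,1,4,1,4) (4,4,1,4,2,4) (4,4,1,4,3,4) — 20.
Sync=week 3: (4,4,1,1,1,4) (4,4,1,1,2,4) (4,4,1,1,3,4) (4,4,1,2,1,4) (4,4,1,2,2,4) (4,4,1,2,3,4) (4,4,1,3,1,4) (4,4,1,3,2,4) (4,4,1,3,3,4) (4,4,1,4,1,4) (4,4,1,4,2,4) (4,4,1,4,3,4) (4,4,2,1,1,4) (4,4,2,1,2,4) (4,4,2,1,3,4) (4,4,2,2,1,4) (4,4,2,2,2,4) (4,4,2,2,3,4) (4,4,2,3,1,4) (4,4,2,3,2,4) (4,4,2,3,3,4) (4,4,2,4,1,4) (4,4,2,4,2,4) (4,4,2,4,3,4) — 24.
Summing: 20 + 24 = 44.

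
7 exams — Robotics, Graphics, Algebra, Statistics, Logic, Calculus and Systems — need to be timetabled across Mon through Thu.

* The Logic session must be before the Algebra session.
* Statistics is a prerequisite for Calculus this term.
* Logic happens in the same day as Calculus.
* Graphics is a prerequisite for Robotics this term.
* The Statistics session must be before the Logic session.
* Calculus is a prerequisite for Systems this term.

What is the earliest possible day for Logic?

Tue

Precedence pushes Logic to at least Tue; downstream work caps Logic at Wed.
Logic at Tue is achievable: Graphics in Mon, Statistics in Mon, Robotics in Tue, Calculus in Tue, Logic in Tue, Algebra in Wed, Systems in Wed.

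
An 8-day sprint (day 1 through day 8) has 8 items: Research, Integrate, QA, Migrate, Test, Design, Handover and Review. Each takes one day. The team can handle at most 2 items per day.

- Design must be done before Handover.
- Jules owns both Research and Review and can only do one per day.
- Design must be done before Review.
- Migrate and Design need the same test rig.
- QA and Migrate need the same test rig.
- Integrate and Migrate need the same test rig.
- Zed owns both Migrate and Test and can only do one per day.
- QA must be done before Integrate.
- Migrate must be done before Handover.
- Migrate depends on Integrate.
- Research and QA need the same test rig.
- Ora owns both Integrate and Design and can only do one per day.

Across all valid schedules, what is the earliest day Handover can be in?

day 4

Precedence pushes Handover to at least day 4.
Handover at day 4 is achievable: Review in day 2; Migrate in day 3; Handover in day 4; Design in day 1; Research in day 3; QA in day 1; Test in day 4; Integrate in day 2.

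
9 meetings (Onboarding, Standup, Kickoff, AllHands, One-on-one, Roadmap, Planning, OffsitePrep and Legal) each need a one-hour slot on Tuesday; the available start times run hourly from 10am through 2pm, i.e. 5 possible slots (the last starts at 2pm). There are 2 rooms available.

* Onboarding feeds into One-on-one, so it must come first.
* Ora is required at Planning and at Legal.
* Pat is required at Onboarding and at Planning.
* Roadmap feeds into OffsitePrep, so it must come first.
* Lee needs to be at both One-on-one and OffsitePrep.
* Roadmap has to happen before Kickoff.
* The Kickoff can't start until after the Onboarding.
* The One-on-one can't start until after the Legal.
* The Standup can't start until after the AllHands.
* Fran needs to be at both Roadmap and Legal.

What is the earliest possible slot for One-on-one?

Precedence pushes One-on-one to at least 11am.
One-on-one at 11am is achievable: Standup in 1pm, Planning in 2pm, Legal in 10am, Roadmap in 11am, OffsitePrep in 1pm, One-on-one in 11am, Kickoff in 12pm, Onboarding in 10am, AllHands in 12pm.

11am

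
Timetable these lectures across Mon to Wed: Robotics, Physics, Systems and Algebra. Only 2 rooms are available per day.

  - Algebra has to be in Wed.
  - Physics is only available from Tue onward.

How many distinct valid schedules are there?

11

Splitting on Robotics: it can be Mon (5), Tue (4), Wed (2). Listing each branch's schedules as (Physics, Systems, Algebra):
Robotics=Mon: (Tue,Mon,Wed) (Tue,Tue,Wed) (Tue,Wed,Wed) (Wed,Mon,Wed) (Wed,Tue,Wed) — 5.
Robotics=Tue: (Tue,Mon,Wed) (Tue,Wed,Wed) (Wed,Mon,Wed) (Wed,Tue,Wed) — 4.
Robotics=Wed: (Tue,Mon,Wed) (Tue,Tue,Wed) — 2.
Summing: 5 + 4 + 2 = 11.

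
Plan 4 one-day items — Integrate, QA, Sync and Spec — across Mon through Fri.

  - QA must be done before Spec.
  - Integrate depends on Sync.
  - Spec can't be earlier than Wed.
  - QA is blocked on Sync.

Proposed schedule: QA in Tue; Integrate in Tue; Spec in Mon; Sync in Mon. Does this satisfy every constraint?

QA must be done before Spec — violated.
QA is blocked on Sync — holds.
Integrate depends on Sync — holds.
Spec can't be earlier than Wed — violated.

No. Spec can't be earlier than Wed is not satisfied.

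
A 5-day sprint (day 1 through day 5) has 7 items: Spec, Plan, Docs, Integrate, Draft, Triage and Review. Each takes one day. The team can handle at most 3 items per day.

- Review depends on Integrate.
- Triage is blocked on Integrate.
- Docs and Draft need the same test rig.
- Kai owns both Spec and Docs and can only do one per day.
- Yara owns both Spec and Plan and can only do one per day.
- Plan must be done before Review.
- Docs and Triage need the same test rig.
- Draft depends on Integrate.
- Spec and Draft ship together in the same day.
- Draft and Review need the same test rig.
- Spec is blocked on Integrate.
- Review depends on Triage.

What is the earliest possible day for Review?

Precedence pushes Review to at least day 3.
Review at day 3 is achievable: Triage -> day 2, Plan -> day 1, Integrate -> day 1, Draft -> day 2, Spec -> day 2, Review -> day 3, Docs -> day 1.

day 3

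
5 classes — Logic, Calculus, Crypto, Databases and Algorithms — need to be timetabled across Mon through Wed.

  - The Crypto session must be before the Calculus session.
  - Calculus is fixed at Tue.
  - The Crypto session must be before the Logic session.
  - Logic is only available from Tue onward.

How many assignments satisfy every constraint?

Splitting on Logic: it can be Tue (9), Wed (9). Listing each branch's schedules as (Calculus, Crypto, Databases, Algorithms):
Logic=Tue: (Tue,Mon,Mon,Mon) (Tue,Mon,Mon,Tue) (Tue,Mon,Mon,Wed) (Tue,Mon,Tue,Mon) (Tue,Mon,Tue,Tue) (Tue,Mon,Tue,Wed) (Tue,Mon,Wed,Mon) (Tue,Mon,Wed,Tue) (Tue,Mon,Wed,Wed) — 9.
Logic=Wed: (Tue,Mon,Mon,Mon) (Tue,Mon,Mon,Tue) (Tue,Mon,Mon,Wed) (Tue,Mon,Tue,Mon) (Tue,Mon,Tue,Tue) (Tue,Mon,Tue,Wed) (Tue,Mon,Wed,Mon) (Tue,Mon,Wed,Tue) (Tue,Mon,Wed,Wed) — 9.
Summing: 9 + 9 = 18.

18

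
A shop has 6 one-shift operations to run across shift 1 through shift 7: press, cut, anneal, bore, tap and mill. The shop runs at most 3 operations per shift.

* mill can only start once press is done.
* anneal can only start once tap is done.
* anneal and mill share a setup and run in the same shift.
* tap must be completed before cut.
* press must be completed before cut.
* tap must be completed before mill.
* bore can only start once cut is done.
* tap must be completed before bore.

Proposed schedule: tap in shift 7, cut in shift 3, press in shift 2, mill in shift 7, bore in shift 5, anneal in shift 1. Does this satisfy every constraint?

Invalid. anneal can only start once tap is done.

bore can only start once cut is done — holds.
press must be completed before cut — holds.
tap must be completed before mill — violated.
mill can only start once press is done — holds.
tap must be completed before bore — violated.
anneal can only start once tap is done — violated.
The shop runs at most 3 operations per shift — holds.
tap must be completed before cut — violated.
anneal and mill share a setup and run in the same shift — violated.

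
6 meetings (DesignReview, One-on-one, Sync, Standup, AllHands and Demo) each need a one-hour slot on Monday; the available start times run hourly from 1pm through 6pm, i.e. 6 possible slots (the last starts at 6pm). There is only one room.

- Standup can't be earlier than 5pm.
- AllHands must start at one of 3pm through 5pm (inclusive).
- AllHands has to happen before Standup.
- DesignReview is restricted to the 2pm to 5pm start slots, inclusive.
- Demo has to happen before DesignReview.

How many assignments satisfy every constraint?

Splitting on DesignReview: it can be 2pm (10), 3pm (12), 4pm (14), 5pm (12). Listing each branch's schedules as (One-on-one, Sync, Standup, AllHands, Demo):
DesignReview=2pm: (3pm,4pm,6pm,5pm,1pm) (3pm,5pm,6pm,4pm,1pm) (3pm,6pm,5pm,4pm,1pm) (4pm,3pm,6pm,5pm,1pm) (4pm,5pm,6pm,3pm,1pm) (4pm,6pm,5pm,3pm,1pm) (5pm,3pm,6pm,4pm,1pm) (5pm,4pm,6pm,3pm,1pm) (6pm,3pm,5pm,4pm,1pm) (6pm,4pm,5pm,3pm,1pm) — 10.
DesignReview=3pm: (1pm,4pm,6pm,5pm,2pm) (1pm,5pm,6pm,4pm,2pm) (1pm,6pm,5pm,4pm,2pm) (2pm,4pm,6pm,5pm,1pm) (2pm,5pm,6pm,4pm,1pm) (2pm,6pm,5pm,4pm,1pm) (4pm,1pm,6pm,5pm,2pm) (4pm,2pm,6pm,5pm,1pm) (5pm,1pm,6pm,4pm,2pm) (5pm,2pm,6pm,4pm,1pm) (6pm,1pm,5pm,4pm,2pm) (6pm,2pm,5pm,4pm,1pm) — 12.
DesignReview=4pm: (1pm,2pm,6pm,5pm,3pm) (1pm,3pm,6pm,5pm,2pm) (1pm,5pm,6pm,3pm,2pm) (1pm,6pm,5pm,3pm,2pm) (2pm,1pm,6pm,5pm,3pm) (2pm,3pm,6pm,5pm,1pm) (2pm,5pm,6pm,3pm,1pm) (2pm,6pm,5pm,3pm,1pm) (3pm,1pm,6pm,5pm,2pm) (3pm,2pm,6pm,5pm,1pm) (5pm,1pm,6pm,3pm,2pm) (5pm,2pm,6pm,3pm,1pm) (6pm,1pm,5pm,3pm,2pm) (6pm,2pm,5pm,3pm,1pm) — 14.
DesignReview=5pm: (1pm,2pm,6pm,3pm,4pm) (1pm,2pm,6pm,4pm,3pm) (1pm,3pm,6pm,4pm,2pm) (1pm,4pm,6pm,3pm,2pm) (2pm,1pm,6pm,3pm,4pm) (2pm,1pm,6pm,4pm,3pm) (2pm,3pm,6pm,4pm,1pm) (2pm,4pm,6pm,3pm,1pm) (3pm,1pm,6pm,4pm,2pm) (3pm,2pm,6pm,4pm,1pm) (4pm,1pm,6pm,3pm,2pm) (4pm,2pm,6pm,3pm,1pm) — 12.
Summing: 10 + 12 + 14 + 12 = 48.

48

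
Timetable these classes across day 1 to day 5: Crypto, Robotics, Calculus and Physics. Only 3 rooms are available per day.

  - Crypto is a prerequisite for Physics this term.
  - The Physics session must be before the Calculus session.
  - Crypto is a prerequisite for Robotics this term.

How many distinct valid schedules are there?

35

Splitting on Crypto: it can be day 1 (24), day 2 (9), day 3 (2). Listing each branch's schedules as (Robotics, Calculus, Physics) by day number:
Crypto=day 1: (2,3,2) (2,4,2) (2,4,3) (2,5,2) (2,5,3) (2,5,4) (3,3,2) (3,4,2) (3,4,3) (3,5,2) (3,5,3) (3,5,4) (4,3,2) (4,4,2) (4,4,3) (4,5,2) (4,5,3) (4,5,4) (5,3,2) (5,4,2) (5,4,3) (5,5,2) (5,5,3) (5,5,4) — 24.
Crypto=day 2: (3,4,3) (3,5,3) (3,5,4) (4,4,3) (4,5,3) (4,5,4) (5,4,3) (5,5,3) (5,5,4) — 9.
Crypto=day 3: (4,5,4) (5,5,4) — 2.
Summing: 24 + 9 + 2 = 35.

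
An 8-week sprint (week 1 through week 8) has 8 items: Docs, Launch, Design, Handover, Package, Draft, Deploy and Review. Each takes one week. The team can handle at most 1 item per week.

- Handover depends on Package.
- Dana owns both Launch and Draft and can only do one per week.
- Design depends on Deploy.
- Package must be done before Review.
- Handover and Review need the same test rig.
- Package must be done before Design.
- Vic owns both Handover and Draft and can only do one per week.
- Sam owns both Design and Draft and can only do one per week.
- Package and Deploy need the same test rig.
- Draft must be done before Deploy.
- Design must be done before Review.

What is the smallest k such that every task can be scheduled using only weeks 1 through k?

The precedence chain requires at least 4 distinct weeks.
With at most 1 per week and 8 tasks, at least 8 weeks are needed.
8 works (last occupied week: week 8): for example Handover in week 6; Deploy in week 3; Draft in week 2; Docs in week 7; Launch in week 8; Design in week 4; Package in week 1; Review in week 5.

8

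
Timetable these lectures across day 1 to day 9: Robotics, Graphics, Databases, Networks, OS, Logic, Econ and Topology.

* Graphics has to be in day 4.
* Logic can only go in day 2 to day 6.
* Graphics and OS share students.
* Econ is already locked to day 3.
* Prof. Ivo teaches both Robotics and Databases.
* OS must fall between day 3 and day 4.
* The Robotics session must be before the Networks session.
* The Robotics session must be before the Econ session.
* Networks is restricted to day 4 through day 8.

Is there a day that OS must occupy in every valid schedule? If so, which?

OS's window is day 3–day 4.
Graphics is fixed at day 4, and OS can't share a day with Graphics.
So OS must be day 3.

day 3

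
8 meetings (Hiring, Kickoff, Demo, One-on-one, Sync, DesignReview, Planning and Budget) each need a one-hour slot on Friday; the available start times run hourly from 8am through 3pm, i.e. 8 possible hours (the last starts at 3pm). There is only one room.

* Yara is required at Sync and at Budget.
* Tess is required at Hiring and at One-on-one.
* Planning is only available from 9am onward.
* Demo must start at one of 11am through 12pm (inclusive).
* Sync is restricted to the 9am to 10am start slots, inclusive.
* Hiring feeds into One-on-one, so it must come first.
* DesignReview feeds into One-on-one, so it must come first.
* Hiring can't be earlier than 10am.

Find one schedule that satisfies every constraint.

Budget=3pm, Demo=11am, DesignReview=8am, One-on-one=1pm, Hiring=10am, Planning=12pm, Kickoff=2pm, Sync=9am

Checking: DesignReview(8am) before One-on-one(1pm); Hiring(10am) before One-on-one(1pm); Sync(9am) != Budget(3pm); Hiring(10am) != One-on-one(1pm); Demo=11am in [11am,12pm]; Planning=12pm in [9am,3pm]; Hiring=10am in [10am,3pm]; Sync=9am in [9am,10am]; max 1 per hour (cap 1).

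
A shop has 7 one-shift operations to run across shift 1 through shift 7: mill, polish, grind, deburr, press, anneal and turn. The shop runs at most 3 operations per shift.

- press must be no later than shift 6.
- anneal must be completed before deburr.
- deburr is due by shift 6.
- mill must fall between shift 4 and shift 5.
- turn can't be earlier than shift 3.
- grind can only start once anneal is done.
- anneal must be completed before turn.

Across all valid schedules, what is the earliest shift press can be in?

Press's own window allows nothing later than shift 6.
press at shift 1 is achievable: deburr=shift 2, turn=shift 3, press=shift 1, mill=shift 4, grind=shift 2, polish=shift 1, anneal=shift 1.

shift 1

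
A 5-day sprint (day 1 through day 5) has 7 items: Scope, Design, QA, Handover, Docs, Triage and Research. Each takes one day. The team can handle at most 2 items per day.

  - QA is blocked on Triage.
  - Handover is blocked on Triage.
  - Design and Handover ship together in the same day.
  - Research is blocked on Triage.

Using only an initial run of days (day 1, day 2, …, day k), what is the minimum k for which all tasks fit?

4 days

The precedence chain requires at least 2 distinct days.
With at most 2 per day and 7 tasks, at least 4 days are needed.
4 works (last occupied day: day 4): for example Triage in day 1; QA in day 2; Docs in day 4; Handover in day 3; Scope in day 1; Design in day 3; Research in day 2.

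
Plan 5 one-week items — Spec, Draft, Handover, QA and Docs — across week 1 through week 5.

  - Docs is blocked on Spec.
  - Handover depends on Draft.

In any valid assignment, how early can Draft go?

week 1

Downstream work caps Draft at week 4.
Draft at week 1 is achievable: Docs -> week 2, Spec -> week 1, Draft -> week 1, Handover -> week 2, QA -> week 1.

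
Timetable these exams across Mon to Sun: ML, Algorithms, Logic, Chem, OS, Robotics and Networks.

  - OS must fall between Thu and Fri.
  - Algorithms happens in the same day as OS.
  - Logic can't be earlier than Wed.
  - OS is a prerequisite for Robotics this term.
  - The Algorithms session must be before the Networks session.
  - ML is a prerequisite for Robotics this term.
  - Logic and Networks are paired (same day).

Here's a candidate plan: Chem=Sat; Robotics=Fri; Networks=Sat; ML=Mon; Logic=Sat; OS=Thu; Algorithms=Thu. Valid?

ML is a prerequisite for Robotics this term — holds.
OS must fall between Thu and Fri — holds.
Logic can't be earlier than Wed — holds.
OS is a prerequisite for Robotics this term — holds.
The Algorithms session must be before the Networks session — holds.
Algorithms happens in the same day as OS — holds.
Logic and Networks are paired (same day) — holds.

Valid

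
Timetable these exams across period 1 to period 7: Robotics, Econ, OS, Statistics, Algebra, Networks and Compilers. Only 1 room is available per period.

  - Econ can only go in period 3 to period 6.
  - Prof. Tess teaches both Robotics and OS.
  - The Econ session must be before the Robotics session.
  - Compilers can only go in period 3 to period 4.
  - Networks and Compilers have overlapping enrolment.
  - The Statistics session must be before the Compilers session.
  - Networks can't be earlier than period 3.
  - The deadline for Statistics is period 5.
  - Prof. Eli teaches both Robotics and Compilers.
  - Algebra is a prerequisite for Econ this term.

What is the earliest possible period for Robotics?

Precedence pushes Robotics to at least period 4.
Robotics at period 5 is achievable: Networks=period 6, Algebra=period 2, OS=period 7, Robotics=period 5, Statistics=period 1, Econ=period 4, Compilers=period 3.
Nothing earlier works — the conflict and capacity constraints rule out every period before period 5.

period 5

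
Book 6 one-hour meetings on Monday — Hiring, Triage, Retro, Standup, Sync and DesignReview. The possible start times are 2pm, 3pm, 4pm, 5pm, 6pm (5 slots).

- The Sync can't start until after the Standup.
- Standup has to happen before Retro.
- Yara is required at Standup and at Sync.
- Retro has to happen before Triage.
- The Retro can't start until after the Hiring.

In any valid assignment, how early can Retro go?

Precedence pushes Retro to at least 3pm; downstream work caps Retro at 5pm.
Retro at 3pm is achievable: DesignReview in 2pm, Sync in 3pm, Hiring in 2pm, Triage in 4pm, Retro in 3pm, Standup in 2pm.

3pm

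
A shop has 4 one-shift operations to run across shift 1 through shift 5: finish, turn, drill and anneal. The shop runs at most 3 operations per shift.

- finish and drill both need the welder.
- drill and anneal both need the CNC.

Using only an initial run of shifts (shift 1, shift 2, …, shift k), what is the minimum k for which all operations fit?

With at most 3 per shift and 4 operations, at least 2 shifts are needed.
2 works (last occupied shift: shift 2): for example drill=shift 2, turn=shift 1, anneal=shift 1, finish=shift 1.

2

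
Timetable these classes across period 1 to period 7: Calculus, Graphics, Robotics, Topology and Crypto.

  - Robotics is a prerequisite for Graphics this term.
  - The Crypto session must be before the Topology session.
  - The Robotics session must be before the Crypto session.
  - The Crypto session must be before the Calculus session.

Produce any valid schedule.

Crypto in period 2; Robotics in period 1; Calculus in period 3; Topology in period 3; Graphics in period 2

Checking: Robotics(period 1) before Graphics(period 2); Crypto(period 2) before Topology(period 3); Robotics(period 1) before Crypto(period 2); Crypto(period 2) before Calculus(period 3).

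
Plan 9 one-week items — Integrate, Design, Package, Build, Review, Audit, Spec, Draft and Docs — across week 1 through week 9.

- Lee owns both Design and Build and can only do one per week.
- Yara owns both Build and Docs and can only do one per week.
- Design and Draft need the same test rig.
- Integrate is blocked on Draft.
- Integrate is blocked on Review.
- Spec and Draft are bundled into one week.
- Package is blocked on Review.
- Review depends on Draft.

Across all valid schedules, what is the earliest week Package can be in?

Precedence pushes Package to at least week 3.
Package at week 3 is achievable: Audit -> week 1; Spec -> week 1; Build -> week 1; Integrate -> week 3; Docs -> week 2; Package -> week 3; Draft -> week 1; Design -> week 2; Review -> week 2.

week 3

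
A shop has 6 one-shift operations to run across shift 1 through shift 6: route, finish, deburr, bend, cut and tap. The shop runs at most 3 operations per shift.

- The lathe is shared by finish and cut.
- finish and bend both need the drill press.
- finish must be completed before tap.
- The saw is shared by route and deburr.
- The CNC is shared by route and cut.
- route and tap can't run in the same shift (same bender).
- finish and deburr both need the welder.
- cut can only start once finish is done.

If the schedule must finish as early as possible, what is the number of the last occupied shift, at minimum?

3

The precedence chain requires at least 2 distinct shifts.
With at most 3 per shift and 6 operations, at least 2 shifts are needed.
Could 2 shifts be enough, i.e. nothing placed later than shift 2? No: tap must come after finish (at shift 1 or later) → {shift 2}; finish must come before tap (at shift 2 or earlier) → {shift 1}; cut must come after finish (at shift 1 or later) → {shift 2}; deburr can't share with finish (shift 1) → {shift 2}; bend can't share with finish (shift 1) → {shift 2}; that puts deburr, bend, cut and tap all in shift 2 — more than 3 per shift.
So 2 shifts is not enough.
3 works (last occupied shift: shift 3): for example bend=shift 3; cut=shift 2; tap=shift 2; finish=shift 1; deburr=shift 2; route=shift 1.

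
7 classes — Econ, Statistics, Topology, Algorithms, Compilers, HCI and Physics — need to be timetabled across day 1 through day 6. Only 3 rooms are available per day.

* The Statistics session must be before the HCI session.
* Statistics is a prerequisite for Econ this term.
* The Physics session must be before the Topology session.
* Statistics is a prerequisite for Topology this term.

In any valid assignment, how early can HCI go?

Precedence pushes HCI to at least day 2.
HCI at day 2 is achievable: Algorithms=day 1, Physics=day 1, HCI=day 2, Econ=day 2, Statistics=day 1, Topology=day 2, Compilers=day 3.

day 2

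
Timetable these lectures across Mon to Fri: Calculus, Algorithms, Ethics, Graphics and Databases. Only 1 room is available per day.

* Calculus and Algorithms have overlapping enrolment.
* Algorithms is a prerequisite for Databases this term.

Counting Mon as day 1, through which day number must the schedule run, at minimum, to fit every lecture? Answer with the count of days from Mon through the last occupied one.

5 days

The precedence chain requires at least 2 distinct days.
With at most 1 per day and 5 lectures, at least 5 days are needed.
5 works (last occupied day: Fri): for example Graphics in Fri, Calculus in Wed, Databases in Tue, Algorithms in Mon, Ethics in Thu.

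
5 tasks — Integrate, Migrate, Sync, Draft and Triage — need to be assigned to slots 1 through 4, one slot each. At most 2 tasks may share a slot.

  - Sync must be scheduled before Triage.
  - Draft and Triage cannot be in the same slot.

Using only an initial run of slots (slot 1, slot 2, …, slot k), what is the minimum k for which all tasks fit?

3 slots

The precedence chain requires at least 2 distinct slots.
With at most 2 per slot and 5 tasks, at least 3 slots are needed.
3 works (last occupied slot: 3): for example Sync=1; Draft=3; Triage=2; Migrate=2; Integrate=1.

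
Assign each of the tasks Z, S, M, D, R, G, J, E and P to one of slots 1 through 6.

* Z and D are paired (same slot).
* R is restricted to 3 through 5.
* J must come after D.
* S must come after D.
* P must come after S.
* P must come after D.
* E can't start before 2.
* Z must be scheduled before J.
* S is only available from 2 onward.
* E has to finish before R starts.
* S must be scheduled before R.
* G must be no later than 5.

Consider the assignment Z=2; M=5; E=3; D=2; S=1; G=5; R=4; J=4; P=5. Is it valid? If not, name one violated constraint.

No — it violates: S is only available from 2 onward

P must come after S — holds.
Z and D are paired (same slot) — holds.
J must come after D — holds.
S must come after D — violated.
E has to finish before R starts — holds.
R is restricted to 3 through 5 — holds.
S is only available from 2 onward — violated.
G must be no later than 5 — holds.
S must be scheduled before R — holds.
E can't start before 2 — holds.
P must come after D — holds.
Z must be scheduled before J — holds.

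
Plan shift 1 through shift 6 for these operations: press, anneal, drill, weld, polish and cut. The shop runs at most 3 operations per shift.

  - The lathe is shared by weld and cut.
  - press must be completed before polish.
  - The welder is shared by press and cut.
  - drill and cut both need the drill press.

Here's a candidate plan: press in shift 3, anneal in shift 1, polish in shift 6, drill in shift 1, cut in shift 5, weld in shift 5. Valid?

Invalid. The lathe is shared by weld and cut.

press must be completed before polish — holds.
The welder is shared by press and cut — holds.
The lathe is shared by weld and cut — violated.
drill and cut both need the drill press — holds.
The shop runs at most 3 operations per shift — holds.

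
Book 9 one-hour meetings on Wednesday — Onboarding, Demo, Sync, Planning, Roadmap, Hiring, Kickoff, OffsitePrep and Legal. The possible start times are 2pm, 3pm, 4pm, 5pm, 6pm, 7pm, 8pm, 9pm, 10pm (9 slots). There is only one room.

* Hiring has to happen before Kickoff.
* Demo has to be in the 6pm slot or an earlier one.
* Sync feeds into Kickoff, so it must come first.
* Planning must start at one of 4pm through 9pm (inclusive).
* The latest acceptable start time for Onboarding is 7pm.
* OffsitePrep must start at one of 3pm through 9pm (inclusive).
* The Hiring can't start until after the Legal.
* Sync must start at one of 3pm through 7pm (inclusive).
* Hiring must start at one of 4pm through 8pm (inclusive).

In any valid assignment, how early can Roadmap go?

2pm

Roadmap at 2pm is achievable: Onboarding in 7pm, Hiring in 4pm, Sync in 5pm, Legal in 3pm, Roadmap in 2pm, Demo in 6pm, Planning in 8pm, OffsitePrep in 9pm, Kickoff in 10pm.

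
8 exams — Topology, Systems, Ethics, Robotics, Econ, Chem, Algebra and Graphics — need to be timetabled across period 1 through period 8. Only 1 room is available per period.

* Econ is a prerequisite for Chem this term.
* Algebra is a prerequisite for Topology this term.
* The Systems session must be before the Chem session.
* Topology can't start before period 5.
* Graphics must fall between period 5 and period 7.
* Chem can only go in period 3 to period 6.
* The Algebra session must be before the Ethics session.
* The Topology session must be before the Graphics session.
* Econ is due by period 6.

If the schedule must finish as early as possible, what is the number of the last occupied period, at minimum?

The precedence chain requires at least 3 distinct periods.
With at most 1 per period and 8 exams, at least 8 periods are needed.
Propagating the time windows through the other constraints, Graphics can't land before period 6, so the schedule must run through at least period 6.
8 works (last occupied period: period 8): for example Ethics=period 7, Econ=period 1, Graphics=period 6, Topology=period 5, Systems=period 2, Chem=period 3, Robotics=period 8, Algebra=period 4.

period 8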